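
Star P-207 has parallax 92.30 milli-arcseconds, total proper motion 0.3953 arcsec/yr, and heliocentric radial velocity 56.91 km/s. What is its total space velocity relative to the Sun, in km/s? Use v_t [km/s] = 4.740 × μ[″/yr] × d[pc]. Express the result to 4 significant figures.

60.42 km/s

d = 1/p = 1/0.09230″ = 10.834 pc.
v_t = 4.740 μ d = 4.740 × 0.3953 × 10.834 = 20.3 km/s.
v = √(v_r² + v_t²) = √(56.91² + 20.3²) = √3650.84 = 60.422 km/s.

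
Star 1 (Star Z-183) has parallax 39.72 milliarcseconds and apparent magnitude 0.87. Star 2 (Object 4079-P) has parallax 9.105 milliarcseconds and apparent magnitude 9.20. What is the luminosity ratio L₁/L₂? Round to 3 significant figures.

d₁ = 1/p₁ = 1/0.03972″ = 25.176 pc; d₂ = 1/p₂ = 1/0.009105″ = 109.83 pc.
M₁ = m₁ − 5 log₁₀ d₁ + 5 = 0.87 − 7.0049 + 5 = -1.1349.
M₂ = 9.20 − 10.2036 + 5 = 3.9964.
L₁/L₂ = 10^(0.4(M₂ − M₁)) = 10^(0.4 × 5.1313) = 10^2.05252 = 112.85.

L₁/L₂ = 113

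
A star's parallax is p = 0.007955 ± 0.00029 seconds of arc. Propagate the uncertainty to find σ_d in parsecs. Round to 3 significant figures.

4.58 pc

d = 1/p, so σ_d = σ_p / p².
σ_d = 0.000290 / (0.007955)² = 0.000290 / 0.000063282 = 4.5827 pc.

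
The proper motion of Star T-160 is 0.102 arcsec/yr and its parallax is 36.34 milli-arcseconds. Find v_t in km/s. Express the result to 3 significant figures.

d = 1/p = 1/0.03634″ = 27.518 pc.
v_t = 4.74 × μ × d = 4.74 × 0.102 × 27.518 = 13.304 km/s.

13.3 km/s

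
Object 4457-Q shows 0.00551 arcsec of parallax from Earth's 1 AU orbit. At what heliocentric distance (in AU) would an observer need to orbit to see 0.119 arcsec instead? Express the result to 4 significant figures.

Parallax scales linearly with baseline: p ∝ B, so B = p_target / p_Earth × 1 AU.
B = 0.119 / 0.00551 = 21.597 AU.

21.60 AU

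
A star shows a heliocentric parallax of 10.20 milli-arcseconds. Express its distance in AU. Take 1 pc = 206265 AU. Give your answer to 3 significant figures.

2.02 × 10^7 AU

p = 10.20 milli-arcseconds = 0.01020 arcsec.
d = 1/p = 1/0.01020 = 98.039 pc.
In AU: 98.039 × 206265 = 2.0222 × 10^7 AU.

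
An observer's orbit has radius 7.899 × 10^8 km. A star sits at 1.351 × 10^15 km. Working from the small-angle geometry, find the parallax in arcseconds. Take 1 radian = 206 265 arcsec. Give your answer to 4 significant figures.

θ ≈ B/d = (7.899 × 10^8) / (1.351 × 10^15) = 5.8468 × 10^-7 rad.
In arcseconds: 5.8468 × 10^-7 × 206265 = 0.1206″.

0.1206 arcsec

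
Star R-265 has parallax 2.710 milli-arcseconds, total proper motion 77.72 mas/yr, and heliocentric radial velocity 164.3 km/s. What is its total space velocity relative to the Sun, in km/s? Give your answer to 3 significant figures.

d = 1/p = 1/0.002710″ = 369 pc.
μ = 77.72 mas/yr = 0.07772 ″/yr.
v_t = 4.740 μ d = 4.740 × 0.07772 × 369 = 135.94 km/s.
v = √(v_r² + v_t²) = √(164.3² + 135.94²) = √45474.2 = 213.25 km/s.

213 km/s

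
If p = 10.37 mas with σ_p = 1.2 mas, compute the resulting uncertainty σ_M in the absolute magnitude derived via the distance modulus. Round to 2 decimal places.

σ_M = 0.25 mag

M = m − 5 log₁₀ d + 5 = m + 5 log₁₀ p + 5, so ∂M/∂p = 5/(p ln 10).
σ_M = (5/ln 10) · (σ_p/p) = 2.1715 × 1.2/10.37 = 2.1715 × 0.11572 = 0.25129.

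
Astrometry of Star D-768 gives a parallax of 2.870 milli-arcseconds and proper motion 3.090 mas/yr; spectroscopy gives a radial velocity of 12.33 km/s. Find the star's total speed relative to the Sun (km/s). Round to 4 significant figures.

13.34 km/s

d = 1/p = 1/0.002870″ = 348.43 pc.
μ = 3.090 mas/yr = 0.003090 ″/yr.
v_t = 4.740 μ d = 4.740 × 0.003090 × 348.43 = 5.1033 km/s.
v = √(v_r² + v_t²) = √(12.33² + 5.1033²) = √178.073 = 13.344 km/s.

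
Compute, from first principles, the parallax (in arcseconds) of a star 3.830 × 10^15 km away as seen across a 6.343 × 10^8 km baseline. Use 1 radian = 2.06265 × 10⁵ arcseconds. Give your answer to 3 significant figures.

0.0342 arcsec

θ ≈ B/d = (6.343 × 10^8) / (3.830 × 10^15) = 1.6561 × 10^-7 rad.
In arcseconds: 1.6561 × 10^-7 × 206265 = 0.03416″.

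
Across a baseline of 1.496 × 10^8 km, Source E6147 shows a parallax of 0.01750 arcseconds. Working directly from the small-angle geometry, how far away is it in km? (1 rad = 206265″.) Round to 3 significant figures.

θ = 0.01750″ = 0.01750/206265 = 8.4842 × 10^-8 rad.
d = B/θ = (1.496 × 10^8) / (8.4842 × 10^-8) = 1.7633 × 10^15 km.

1.76 × 10^15 km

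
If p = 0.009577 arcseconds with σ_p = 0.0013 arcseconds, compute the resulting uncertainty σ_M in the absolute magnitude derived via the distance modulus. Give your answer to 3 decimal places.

M = m − 5 log₁₀ d + 5 = m + 5 log₁₀ p + 5, so ∂M/∂p = 5/(p ln 10).
σ_M = (5/ln 10) · (σ_p/p) = 2.1715 × 0.0013/0.009577 = 2.1715 × 0.13574 = 0.29476.

σ_M = 0.295 mag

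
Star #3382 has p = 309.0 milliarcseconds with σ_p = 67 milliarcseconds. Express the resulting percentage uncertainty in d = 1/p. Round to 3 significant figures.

21.7%

For d = 1/p, |σ_d/d| = |σ_p/p|.
σ_p/p = 67 / 309.0 = 0.21683 = 21.683%.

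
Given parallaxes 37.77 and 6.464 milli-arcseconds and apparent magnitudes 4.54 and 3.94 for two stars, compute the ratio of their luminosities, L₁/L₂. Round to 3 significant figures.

L₁/L₂ = 0.0169

d₁ = 1/p₁ = 1/0.03777″ = 26.476 pc; d₂ = 1/p₂ = 1/0.006464″ = 154.7 pc.
M₁ = m₁ − 5 log₁₀ d₁ + 5 = 4.54 − 7.1143 + 5 = 2.4257.
M₂ = 3.94 − 10.9475 + 5 = -2.0075.
L₁/L₂ = 10^(0.4(M₂ − M₁)) = 10^(0.4 × (-4.4332)) = 10^(-1.77328) = 0.016855.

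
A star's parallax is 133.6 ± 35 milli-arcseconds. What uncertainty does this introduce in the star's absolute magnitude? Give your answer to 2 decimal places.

M = m − 5 log₁₀ d + 5 = m + 5 log₁₀ p + 5, so ∂M/∂p = 5/(p ln 10).
σ_M = (5/ln 10) · (σ_p/p) = 2.1715 × 35/133.6 = 2.1715 × 0.26198 = 0.56889.

σ_M = 0.57 mag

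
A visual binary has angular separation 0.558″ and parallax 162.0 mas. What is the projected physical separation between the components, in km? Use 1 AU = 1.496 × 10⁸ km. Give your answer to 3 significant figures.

5.15 × 10^8 km

d = 1/p = 1/0.1620″ = 6.1728 pc.
At distance d (pc), an angle of θ arcsec spans θ·d AU: s = 0.558 × 6.1728 = 3.4444 AU.
= 3.4444 × 1.496 × 10⁸ km = 5.1528 × 10^8 km.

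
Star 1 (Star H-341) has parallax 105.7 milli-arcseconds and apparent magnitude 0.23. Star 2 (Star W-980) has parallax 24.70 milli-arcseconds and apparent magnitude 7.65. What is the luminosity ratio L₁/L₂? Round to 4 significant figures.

L₁/L₂ = 50.73

d₁ = 1/p₁ = 1/0.1057″ = 9.4607 pc; d₂ = 1/p₂ = 1/0.02470″ = 40.486 pc.
M₁ = m₁ − 5 log₁₀ d₁ + 5 = 0.23 − 4.8796 + 5 = 0.3504.
M₂ = 7.65 − 8.0365 + 5 = 4.6135.
L₁/L₂ = 10^(0.4(M₂ − M₁)) = 10^(0.4 × 4.2631) = 10^1.70524 = 50.727.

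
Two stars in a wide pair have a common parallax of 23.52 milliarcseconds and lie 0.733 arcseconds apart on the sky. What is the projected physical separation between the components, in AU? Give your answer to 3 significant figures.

d = 1/p = 1/0.02352″ = 42.517 pc.
At distance d (pc), an angle of θ arcsec spans θ·d AU: s = 0.733 × 42.517 = 31.165 AU.

31.2 AU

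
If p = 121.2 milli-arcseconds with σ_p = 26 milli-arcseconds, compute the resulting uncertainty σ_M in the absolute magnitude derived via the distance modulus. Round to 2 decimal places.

M = m − 5 log₁₀ d + 5 = m + 5 log₁₀ p + 5, so ∂M/∂p = 5/(p ln 10).
σ_M = (5/ln 10) · (σ_p/p) = 2.1715 × 26/121.2 = 2.1715 × 0.21452 = 0.46583.

σ_M = 0.47 mag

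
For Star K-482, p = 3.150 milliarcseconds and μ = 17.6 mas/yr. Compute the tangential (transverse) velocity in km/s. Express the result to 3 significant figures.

d = 1/p = 1/0.003150″ = 317.46 pc.
μ = 17.6 mas/yr = 0.0176 ″/yr.
v_t = 4.74 × μ × d = 4.74 × 0.0176 × 317.46 = 26.484 km/s.

26.5 km/s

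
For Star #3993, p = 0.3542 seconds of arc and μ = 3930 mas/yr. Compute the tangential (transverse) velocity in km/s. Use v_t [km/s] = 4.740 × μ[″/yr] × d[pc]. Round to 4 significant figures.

52.59 km/s

d = 1/p = 1/0.3542″ = 2.8233 pc.
μ = 3930 mas/yr = 3.93 ″/yr.
v_t = 4.74 × μ × d = 4.74 × 3.93 × 2.8233 = 52.593 km/s.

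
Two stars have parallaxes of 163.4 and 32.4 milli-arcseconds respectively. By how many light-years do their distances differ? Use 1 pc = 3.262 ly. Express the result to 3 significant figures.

d_A = 1/0.1634″ = 6.12 pc; d_B = 1/0.03240″ = 30.864 pc.
|d_B − d_A| = |30.864 − 6.12| = 24.744 pc = 24.744 × 3.262 ly = 80.715 ly.

80.7 ly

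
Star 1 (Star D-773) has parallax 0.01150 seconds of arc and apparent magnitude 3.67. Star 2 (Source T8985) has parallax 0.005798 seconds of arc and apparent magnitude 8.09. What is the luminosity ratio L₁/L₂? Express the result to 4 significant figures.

d₁ = 1/p₁ = 1/0.01150″ = 86.957 pc; d₂ = 1/p₂ = 1/0.005798″ = 172.47 pc.
M₁ = m₁ − 5 log₁₀ d₁ + 5 = 3.67 − 9.6965 + 5 = -1.0265.
M₂ = 8.09 − 11.1836 + 5 = 1.9064.
L₁/L₂ = 10^(0.4(M₂ − M₁)) = 10^(0.4 × 2.9329) = 10^1.17316 = 14.899.

L₁/L₂ = 14.90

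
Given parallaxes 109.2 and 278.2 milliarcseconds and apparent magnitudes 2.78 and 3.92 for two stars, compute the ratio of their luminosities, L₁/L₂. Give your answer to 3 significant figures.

L₁/L₂ = 18.5

d₁ = 1/p₁ = 1/0.1092″ = 9.1575 pc; d₂ = 1/p₂ = 1/0.2782″ = 3.5945 pc.
M₁ = m₁ − 5 log₁₀ d₁ + 5 = 2.78 − 4.8089 + 5 = 2.9711.
M₂ = 3.92 − 2.7782 + 5 = 6.1418.
L₁/L₂ = 10^(0.4(M₂ − M₁)) = 10^(0.4 × 3.1707) = 10^1.26828 = 18.547.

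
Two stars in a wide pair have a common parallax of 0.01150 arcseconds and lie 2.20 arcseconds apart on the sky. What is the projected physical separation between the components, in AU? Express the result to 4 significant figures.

d = 1/p = 1/0.01150″ = 86.957 pc.
At distance d (pc), an angle of θ arcsec spans θ·d AU: s = 2.20 × 86.957 = 191.31 AU.

191.3 AU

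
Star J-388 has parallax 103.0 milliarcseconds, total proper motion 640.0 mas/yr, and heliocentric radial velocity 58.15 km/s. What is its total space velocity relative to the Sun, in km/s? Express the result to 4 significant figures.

d = 1/p = 1/0.1030″ = 9.7087 pc.
μ = 640.0 mas/yr = 0.6400 ″/yr.
v_t = 4.740 μ d = 4.740 × 0.6400 × 9.7087 = 29.452 km/s.
v = √(v_r² + v_t²) = √(58.15² + 29.452²) = √4248.84 = 65.183 km/s.

65.18 km/s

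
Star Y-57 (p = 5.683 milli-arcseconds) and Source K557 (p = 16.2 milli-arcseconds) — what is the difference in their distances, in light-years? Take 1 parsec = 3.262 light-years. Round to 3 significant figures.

373 ly

d_A = 1/0.005683″ = 175.96 pc; d_B = 1/0.01620″ = 61.728 pc.
|d_B − d_A| = |61.728 − 175.96| = 114.23 pc = 114.23 × 3.262 ly = 372.62 ly.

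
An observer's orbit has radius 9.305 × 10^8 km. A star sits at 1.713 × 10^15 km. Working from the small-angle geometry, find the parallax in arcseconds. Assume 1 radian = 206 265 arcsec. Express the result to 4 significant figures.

0.1120 arcsec

θ ≈ B/d = (9.305 × 10^8) / (1.713 × 10^15) = 5.4320 × 10^-7 rad.
In arcseconds: 5.4320 × 10^-7 × 206265 = 0.11204″.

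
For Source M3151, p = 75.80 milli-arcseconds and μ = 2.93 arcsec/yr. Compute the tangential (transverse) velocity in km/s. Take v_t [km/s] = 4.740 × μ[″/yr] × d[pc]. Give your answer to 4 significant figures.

d = 1/p = 1/0.07580″ = 13.193 pc.
v_t = 4.74 × μ × d = 4.74 × 2.93 × 13.193 = 183.23 km/s.

183.2 km/s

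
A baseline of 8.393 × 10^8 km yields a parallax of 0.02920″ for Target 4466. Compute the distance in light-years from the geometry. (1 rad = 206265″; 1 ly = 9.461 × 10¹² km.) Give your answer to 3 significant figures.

θ = 0.02920″ = 0.02920/206265 = 1.4157 × 10^-7 rad.
d = B/θ = (8.393 × 10^8) / (1.4157 × 10^-7) = 5.9285 × 10^15 km = (5.9285 × 10^15) / (9.461 × 10^12) ly = 626.63 ly.

627 ly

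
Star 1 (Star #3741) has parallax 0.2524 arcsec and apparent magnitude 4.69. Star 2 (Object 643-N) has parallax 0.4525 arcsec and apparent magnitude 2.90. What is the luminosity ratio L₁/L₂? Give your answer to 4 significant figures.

L₁/L₂ = 0.6181

d₁ = 1/p₁ = 1/0.2524″ = 3.962 pc; d₂ = 1/p₂ = 1/0.4525″ = 2.2099 pc.
M₁ = m₁ − 5 log₁₀ d₁ + 5 = 4.69 − 2.9896 + 5 = 6.7004.
M₂ = 2.90 − 1.7219 + 5 = 6.1781.
L₁/L₂ = 10^(0.4(M₂ − M₁)) = 10^(0.4 × (-0.5223)) = 10^(-0.20892) = 0.61813.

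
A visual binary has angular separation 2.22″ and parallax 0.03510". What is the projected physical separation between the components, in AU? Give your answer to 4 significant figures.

d = 1/p = 1/0.03510″ = 28.49 pc.
At distance d (pc), an angle of θ arcsec spans θ·d AU: s = 2.22 × 28.49 = 63.248 AU.

63.25 AU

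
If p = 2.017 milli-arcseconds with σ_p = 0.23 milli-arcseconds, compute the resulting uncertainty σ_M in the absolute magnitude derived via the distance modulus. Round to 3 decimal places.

σ_M = 0.248 mag

M = m − 5 log₁₀ d + 5 = m + 5 log₁₀ p + 5, so ∂M/∂p = 5/(p ln 10).
σ_M = (5/ln 10) · (σ_p/p) = 2.1715 × 0.23/2.017 = 2.1715 × 0.11403 = 0.24762.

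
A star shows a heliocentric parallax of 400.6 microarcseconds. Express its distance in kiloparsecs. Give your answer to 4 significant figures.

p = 400.6 microarcseconds = 0.0004006 arcsec.
d = 1/p = 1/0.0004006 = 2496.3 pc.
= 2.4963 kpc.

2.496 kpc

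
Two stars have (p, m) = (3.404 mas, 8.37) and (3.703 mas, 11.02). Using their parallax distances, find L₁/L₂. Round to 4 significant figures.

L₁/L₂ = 13.59

d₁ = 1/p₁ = 1/0.003404″ = 293.77 pc; d₂ = 1/p₂ = 1/0.003703″ = 270.05 pc.
M₁ = m₁ − 5 log₁₀ d₁ + 5 = 8.37 − 12.3400 + 5 = 1.0300.
M₂ = 11.02 − 12.1572 + 5 = 3.8628.
L₁/L₂ = 10^(0.4(M₂ − M₁)) = 10^(0.4 × 2.8328) = 10^1.13312 = 13.587.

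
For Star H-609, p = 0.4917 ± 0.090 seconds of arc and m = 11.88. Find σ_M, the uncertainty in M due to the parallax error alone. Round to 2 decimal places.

σ_M = 0.40 mag

M = m − 5 log₁₀ d + 5 = m + 5 log₁₀ p + 5, so ∂M/∂p = 5/(p ln 10).
σ_M = (5/ln 10) · (σ_p/p) = 2.1715 × 0.090/0.4917 = 2.1715 × 0.18304 = 0.39747.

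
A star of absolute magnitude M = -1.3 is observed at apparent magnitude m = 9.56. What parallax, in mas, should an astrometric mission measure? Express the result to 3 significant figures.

m − M = 9.56 − (-1.3) = 10.86.
d = 10^((m−M)/5 + 1) = 10^3.172 = 1485.9 pc.
p = 1/d = 1/1485.9 = 0.00067299 arcsec = 0.67299 mas.

0.673 mas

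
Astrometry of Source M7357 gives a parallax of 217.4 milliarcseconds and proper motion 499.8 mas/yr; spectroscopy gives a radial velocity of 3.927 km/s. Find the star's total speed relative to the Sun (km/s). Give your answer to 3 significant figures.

d = 1/p = 1/0.2174″ = 4.5998 pc.
μ = 499.8 mas/yr = 0.4998 ″/yr.
v_t = 4.740 μ d = 4.740 × 0.4998 × 4.5998 = 10.897 km/s.
v = √(v_r² + v_t²) = √(3.927² + 10.897²) = √134.166 = 11.583 km/s.

11.6 km/s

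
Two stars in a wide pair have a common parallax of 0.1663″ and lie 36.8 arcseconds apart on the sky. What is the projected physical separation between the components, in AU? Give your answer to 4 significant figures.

221.3 AU

d = 1/p = 1/0.1663″ = 6.0132 pc.
At distance d (pc), an angle of θ arcsec spans θ·d AU: s = 36.8 × 6.0132 = 221.29 AU.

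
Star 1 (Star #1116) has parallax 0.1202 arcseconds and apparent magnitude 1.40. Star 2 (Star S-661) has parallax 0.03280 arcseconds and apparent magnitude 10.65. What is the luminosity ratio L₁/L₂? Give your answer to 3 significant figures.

L₁/L₂ = 373

d₁ = 1/p₁ = 1/0.1202″ = 8.3195 pc; d₂ = 1/p₂ = 1/0.03280″ = 30.488 pc.
M₁ = m₁ − 5 log₁₀ d₁ + 5 = 1.40 − 4.6005 + 5 = 1.7995.
M₂ = 10.65 − 7.4206 + 5 = 8.2294.
L₁/L₂ = 10^(0.4(M₂ − M₁)) = 10^(0.4 × 6.4299) = 10^2.57196 = 373.22.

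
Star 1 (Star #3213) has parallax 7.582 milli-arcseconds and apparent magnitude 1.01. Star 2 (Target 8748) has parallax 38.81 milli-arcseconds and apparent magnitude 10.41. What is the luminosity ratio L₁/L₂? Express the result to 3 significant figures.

d₁ = 1/p₁ = 1/0.007582″ = 131.89 pc; d₂ = 1/p₂ = 1/0.03881″ = 25.767 pc.
M₁ = m₁ − 5 log₁₀ d₁ + 5 = 1.01 − 10.6011 + 5 = -4.5911.
M₂ = 10.41 − 7.0553 + 5 = 8.3547.
L₁/L₂ = 10^(0.4(M₂ − M₁)) = 10^(0.4 × 12.9458) = 10^5.17832 = 1.5077 × 10^5.

L₁/L₂ = 151000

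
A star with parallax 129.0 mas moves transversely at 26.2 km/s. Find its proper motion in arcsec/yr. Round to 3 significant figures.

0.713 arcsec/yr

d = 1/p = 1/0.1290″ = 7.7519 pc.
μ = v_t / (4.74 d) = 26.2 / (4.74 × 7.7519) = 26.2 / 36.744 = 0.71304 ″/yr.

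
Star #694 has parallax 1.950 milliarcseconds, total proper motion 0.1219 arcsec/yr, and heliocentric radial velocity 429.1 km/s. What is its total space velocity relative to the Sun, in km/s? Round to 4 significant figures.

521.5 km/s

d = 1/p = 1/0.001950″ = 512.82 pc.
v_t = 4.740 μ d = 4.740 × 0.1219 × 512.82 = 296.31 km/s.
v = √(v_r² + v_t²) = √(429.1² + 296.31²) = √271926 = 521.47 km/s.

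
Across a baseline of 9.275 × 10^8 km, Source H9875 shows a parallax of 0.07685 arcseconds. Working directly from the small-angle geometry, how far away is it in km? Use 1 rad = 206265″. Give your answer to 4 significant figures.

2.489 × 10^15 km

θ = 0.07685″ = 0.07685/206265 = 3.7258 × 10^-7 rad.
d = B/θ = (9.275 × 10^8) / (3.7258 × 10^-7) = 2.4894 × 10^15 km.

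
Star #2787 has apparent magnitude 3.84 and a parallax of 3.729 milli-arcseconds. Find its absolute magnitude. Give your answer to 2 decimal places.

M = -3.30

d = 1/p = 1/0.003729″ = 268.17 pc.
m − M = 5 log₁₀(268.17) − 5 = 12.1421 − 5 = 7.1421.
M = m − (m − M) = 3.84 − 7.1421 = -3.30.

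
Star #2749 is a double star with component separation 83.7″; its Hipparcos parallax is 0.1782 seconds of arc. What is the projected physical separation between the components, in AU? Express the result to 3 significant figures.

d = 1/p = 1/0.1782″ = 5.6117 pc.
At distance d (pc), an angle of θ arcsec spans θ·d AU: s = 83.7 × 5.6117 = 469.7 AU.

470 AU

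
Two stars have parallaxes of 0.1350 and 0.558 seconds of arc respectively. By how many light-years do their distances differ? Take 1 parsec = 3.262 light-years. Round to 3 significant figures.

18.3 ly

d_A = 1/0.1350″ = 7.4074 pc; d_B = 1/0.5580″ = 1.7921 pc.
|d_B − d_A| = |1.7921 − 7.4074| = 5.6153 pc = 5.6153 × 3.262 ly = 18.317 ly.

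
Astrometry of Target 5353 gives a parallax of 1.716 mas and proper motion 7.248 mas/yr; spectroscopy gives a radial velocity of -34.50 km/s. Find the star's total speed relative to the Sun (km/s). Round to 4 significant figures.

39.89 km/s

d = 1/p = 1/0.001716″ = 582.75 pc.
μ = 7.248 mas/yr = 0.007248 ″/yr.
v_t = 4.740 μ d = 4.740 × 0.007248 × 582.75 = 20.021 km/s.
v = √(v_r² + v_t²) = √((-34.50)² + 20.021²) = √1591.09 = 39.888 km/s.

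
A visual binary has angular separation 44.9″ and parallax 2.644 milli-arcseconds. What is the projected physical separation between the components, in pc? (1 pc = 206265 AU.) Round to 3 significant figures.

d = 1/p = 1/0.002644″ = 378.21 pc.
At distance d (pc), an angle of θ arcsec spans θ·d AU: s = 44.9 × 378.21 = 16982 AU.
= 16982 / 206265 = 0.082331 pc.

0.0823 pc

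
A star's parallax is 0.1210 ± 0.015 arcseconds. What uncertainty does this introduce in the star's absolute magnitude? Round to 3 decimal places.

M = m − 5 log₁₀ d + 5 = m + 5 log₁₀ p + 5, so ∂M/∂p = 5/(p ln 10).
σ_M = (5/ln 10) · (σ_p/p) = 2.1715 × 0.015/0.1210 = 2.1715 × 0.12397 = 0.2692.

σ_M = 0.269 mag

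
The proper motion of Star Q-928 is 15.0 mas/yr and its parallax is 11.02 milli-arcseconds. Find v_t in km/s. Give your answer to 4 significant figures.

d = 1/p = 1/0.01102″ = 90.744 pc.
μ = 15.0 mas/yr = 0.0150 ″/yr.
v_t = 4.74 × μ × d = 4.74 × 0.0150 × 90.744 = 6.4519 km/s.

6.452 km/s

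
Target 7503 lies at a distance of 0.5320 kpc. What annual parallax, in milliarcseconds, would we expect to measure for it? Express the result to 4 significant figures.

1.880 mas

d = 0.5320 kpc = 532 pc.
p = 1/d = 1/532 = 0.0018797 arcsec.
= 0.0018797 × 1000 = 1.8797 mas.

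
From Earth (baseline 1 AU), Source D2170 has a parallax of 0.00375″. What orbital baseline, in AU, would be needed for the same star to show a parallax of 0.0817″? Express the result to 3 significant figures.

Parallax scales linearly with baseline: p ∝ B, so B = p_target / p_Earth × 1 AU.
B = 0.0817 / 0.00375 = 21.787 AU.

21.8 AU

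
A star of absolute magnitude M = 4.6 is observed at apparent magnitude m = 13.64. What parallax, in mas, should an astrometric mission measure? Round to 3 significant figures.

1.56 mas

m − M = 13.64 − 4.6 = 9.04.
d = 10^((m−M)/5 + 1) = 10^2.808 = 642.69 pc.
p = 1/d = 1/642.69 = 0.001556 arcsec = 1.556 mas.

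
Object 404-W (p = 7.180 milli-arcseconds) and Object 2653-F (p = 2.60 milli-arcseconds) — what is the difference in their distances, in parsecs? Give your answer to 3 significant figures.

245 pc

d_A = 1/0.007180″ = 139.28 pc; d_B = 1/0.002600″ = 384.62 pc.
|d_B − d_A| = |384.62 − 139.28| = 245.34 pc.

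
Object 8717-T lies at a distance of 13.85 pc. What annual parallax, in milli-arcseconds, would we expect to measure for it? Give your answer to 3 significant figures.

72.2 mas

p = 1/d = 1/13.85 = 0.072202 arcsec.
= 0.072202 × 1000 = 72.202 mas.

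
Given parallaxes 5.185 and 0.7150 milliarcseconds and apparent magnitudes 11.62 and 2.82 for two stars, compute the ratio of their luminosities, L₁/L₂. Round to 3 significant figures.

d₁ = 1/p₁ = 1/0.005185″ = 192.86 pc; d₂ = 1/p₂ = 1/0.0007150″ = 1398.6 pc.
M₁ = m₁ − 5 log₁₀ d₁ + 5 = 11.62 − 11.4262 + 5 = 5.1938.
M₂ = 2.82 − 15.7285 + 5 = -7.9085.
L₁/L₂ = 10^(0.4(M₂ − M₁)) = 10^(0.4 × (-13.1023)) = 10^(-5.24092) = 0.0000057422.

L₁/L₂ = 5.74 × 10^-6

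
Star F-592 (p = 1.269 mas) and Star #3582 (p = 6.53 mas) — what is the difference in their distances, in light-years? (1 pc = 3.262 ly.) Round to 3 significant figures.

d_A = 1/0.001269″ = 788.02 pc; d_B = 1/0.006530″ = 153.14 pc.
|d_B − d_A| = |153.14 − 788.02| = 634.88 pc = 634.88 × 3.262 ly = 2071 ly.

2070 ly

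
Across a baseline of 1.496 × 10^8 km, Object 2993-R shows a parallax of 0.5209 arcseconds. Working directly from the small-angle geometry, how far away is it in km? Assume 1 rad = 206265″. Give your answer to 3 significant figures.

5.92 × 10^13 km

θ = 0.5209″ = 0.5209/206265 = 2.5254 × 10^-6 rad.
d = B/θ = (1.496 × 10^8) / (2.5254 × 10^-6) = 5.9238 × 10^13 km.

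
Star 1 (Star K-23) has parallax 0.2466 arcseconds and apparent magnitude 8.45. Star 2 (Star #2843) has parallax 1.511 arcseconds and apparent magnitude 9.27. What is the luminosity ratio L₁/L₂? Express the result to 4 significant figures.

L₁/L₂ = 79.90

d₁ = 1/p₁ = 1/0.2466″ = 4.0552 pc; d₂ = 1/p₂ = 1/1.511″ = 0.66181 pc.
M₁ = m₁ − 5 log₁₀ d₁ + 5 = 8.45 − 3.0401 + 5 = 10.4099.
M₂ = 9.27 − (-0.8963) + 5 = 15.1663.
L₁/L₂ = 10^(0.4(M₂ − M₁)) = 10^(0.4 × 4.7564) = 10^1.90256 = 79.902.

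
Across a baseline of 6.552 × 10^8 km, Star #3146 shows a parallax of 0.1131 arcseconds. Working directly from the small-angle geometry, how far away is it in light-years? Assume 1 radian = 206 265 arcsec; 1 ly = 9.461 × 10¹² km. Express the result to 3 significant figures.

126 ly

θ = 0.1131″ = 0.1131/206265 = 5.4832 × 10^-7 rad.
d = B/θ = (6.552 × 10^8) / (5.4832 × 10^-7) = 1.1949 × 10^15 km = (1.1949 × 10^15) / (9.461 × 10^12) ly = 126.3 ly.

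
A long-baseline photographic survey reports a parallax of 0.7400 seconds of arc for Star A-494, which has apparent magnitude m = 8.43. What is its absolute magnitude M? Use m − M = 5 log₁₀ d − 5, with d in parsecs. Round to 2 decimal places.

M = 12.78

d = 1/p = 1/0.7400″ = 1.3514 pc.
m − M = 5 log₁₀(1.3514) − 5 = 0.6539 − 5 = -4.3461.
M = m − (m − M) = 8.43 − (-4.3461) = 12.78.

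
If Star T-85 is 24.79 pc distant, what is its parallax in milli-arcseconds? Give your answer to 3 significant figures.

p = 1/d = 1/24.79 = 0.040339 arcsec.
= 0.040339 × 1000 = 40.339 mas.

40.3 mas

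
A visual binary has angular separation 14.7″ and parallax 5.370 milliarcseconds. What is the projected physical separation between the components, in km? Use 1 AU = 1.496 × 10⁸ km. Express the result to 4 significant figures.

4.095 × 10^11 km

d = 1/p = 1/0.005370″ = 186.22 pc.
At distance d (pc), an angle of θ arcsec spans θ·d AU: s = 14.7 × 186.22 = 2737.4 AU.
= 2737.4 × 1.496 × 10⁸ km = 4.0952 × 10^11 km.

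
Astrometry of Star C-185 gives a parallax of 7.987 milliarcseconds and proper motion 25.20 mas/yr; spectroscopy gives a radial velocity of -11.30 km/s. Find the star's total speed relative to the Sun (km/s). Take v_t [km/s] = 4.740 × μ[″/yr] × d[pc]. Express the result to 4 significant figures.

d = 1/p = 1/0.007987″ = 125.2 pc.
μ = 25.20 mas/yr = 0.02520 ″/yr.
v_t = 4.740 μ d = 4.740 × 0.02520 × 125.2 = 14.955 km/s.
v = √(v_r² + v_t²) = √((-11.30)² + 14.955²) = √351.342 = 18.744 km/s.

18.74 km/s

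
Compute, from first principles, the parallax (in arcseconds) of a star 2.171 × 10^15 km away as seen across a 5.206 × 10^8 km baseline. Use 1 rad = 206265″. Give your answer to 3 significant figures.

θ ≈ B/d = (5.206 × 10^8) / (2.171 × 10^15) = 2.3980 × 10^-7 rad.
In arcseconds: 2.3980 × 10^-7 × 206265 = 0.049462″.

0.0495 arcsec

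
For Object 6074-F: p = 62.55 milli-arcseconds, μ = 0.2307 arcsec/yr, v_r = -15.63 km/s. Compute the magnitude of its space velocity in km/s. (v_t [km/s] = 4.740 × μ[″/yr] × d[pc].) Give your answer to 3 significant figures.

23.5 km/s

d = 1/p = 1/0.06255″ = 15.987 pc.
v_t = 4.740 μ d = 4.740 × 0.2307 × 15.987 = 17.482 km/s.
v = √(v_r² + v_t²) = √((-15.63)² + 17.482²) = √549.917 = 23.45 km/s.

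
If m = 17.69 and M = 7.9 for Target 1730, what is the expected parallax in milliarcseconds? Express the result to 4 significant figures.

m − M = 17.69 − 7.9 = 9.79.
d = 10^((m−M)/5 + 1) = 10^2.958 = 907.82 pc.
p = 1/d = 1/907.82 = 0.0011015 arcsec = 1.1015 mas.

1.102 mas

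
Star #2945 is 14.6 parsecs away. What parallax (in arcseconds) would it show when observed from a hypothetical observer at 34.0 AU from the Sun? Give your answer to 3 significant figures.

2.33 arcsec

p (arcsec) = B (AU) / d (pc).
p = 34.0 / 14.6 = 2.3288 arcsec.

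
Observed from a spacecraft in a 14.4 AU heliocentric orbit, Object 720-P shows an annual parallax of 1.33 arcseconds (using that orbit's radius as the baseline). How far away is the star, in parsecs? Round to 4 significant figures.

10.83 pc

With baseline B (in AU) and parallax p (in arcsec), d = B/p parsecs.
d = 14.4 / 1.33 = 10.827 pc.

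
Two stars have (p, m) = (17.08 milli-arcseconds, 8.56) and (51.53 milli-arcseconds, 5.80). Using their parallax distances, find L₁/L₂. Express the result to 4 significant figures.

d₁ = 1/p₁ = 1/0.01708″ = 58.548 pc; d₂ = 1/p₂ = 1/0.05153″ = 19.406 pc.
M₁ = m₁ − 5 log₁₀ d₁ + 5 = 8.56 − 8.8376 + 5 = 4.7224.
M₂ = 5.80 − 6.4397 + 5 = 4.3603.
L₁/L₂ = 10^(0.4(M₂ − M₁)) = 10^(0.4 × (-0.3621)) = 10^(-0.14484) = 0.71641.

L₁/L₂ = 0.7164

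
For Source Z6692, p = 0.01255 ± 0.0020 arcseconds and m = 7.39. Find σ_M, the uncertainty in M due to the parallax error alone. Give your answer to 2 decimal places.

M = m − 5 log₁₀ d + 5 = m + 5 log₁₀ p + 5, so ∂M/∂p = 5/(p ln 10).
σ_M = (5/ln 10) · (σ_p/p) = 2.1715 × 0.0020/0.01255 = 2.1715 × 0.15936 = 0.34605.

σ_M = 0.35 mag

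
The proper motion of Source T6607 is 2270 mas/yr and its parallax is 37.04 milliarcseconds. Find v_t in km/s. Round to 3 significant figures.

d = 1/p = 1/0.03704″ = 26.998 pc.
μ = 2270 mas/yr = 2.27 ″/yr.
v_t = 4.74 × μ × d = 4.74 × 2.27 × 26.998 = 290.49 km/s.

290 km/s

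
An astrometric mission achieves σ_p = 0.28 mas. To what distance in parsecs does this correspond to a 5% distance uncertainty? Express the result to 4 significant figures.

σ_d/d = σ_p/p, so the condition is σ_p/p ≤ 0.05, i.e. p ≥ σ_p/0.05.
p_min = 0.28/0.05 = 5.6 mas = 0.0056 arcsec.
d_max = 1/p_min = 1/0.0056 = 178.57 pc.

178.6 pc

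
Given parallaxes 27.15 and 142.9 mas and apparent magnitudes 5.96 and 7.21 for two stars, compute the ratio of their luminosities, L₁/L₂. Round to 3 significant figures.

d₁ = 1/p₁ = 1/0.02715″ = 36.832 pc; d₂ = 1/p₂ = 1/0.1429″ = 6.9979 pc.
M₁ = m₁ − 5 log₁₀ d₁ + 5 = 5.96 − 7.8311 + 5 = 3.1289.
M₂ = 7.21 − 4.2248 + 5 = 7.9852.
L₁/L₂ = 10^(0.4(M₂ − M₁)) = 10^(0.4 × 4.8563) = 10^1.94252 = 87.603.

L₁/L₂ = 87.6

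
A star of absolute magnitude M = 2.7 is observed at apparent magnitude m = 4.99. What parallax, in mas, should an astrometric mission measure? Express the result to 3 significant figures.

m − M = 4.99 − 2.7 = 2.29.
d = 10^((m−M)/5 + 1) = 10^1.458 = 28.708 pc.
p = 1/d = 1/28.708 = 0.034833 arcsec = 34.833 mas.

34.8 mas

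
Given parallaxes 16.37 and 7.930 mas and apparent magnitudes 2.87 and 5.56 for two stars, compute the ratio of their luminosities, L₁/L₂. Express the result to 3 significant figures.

L₁/L₂ = 2.80

d₁ = 1/p₁ = 1/0.01637″ = 61.087 pc; d₂ = 1/p₂ = 1/0.007930″ = 126.1 pc.
M₁ = m₁ − 5 log₁₀ d₁ + 5 = 2.87 − 8.9297 + 5 = -1.0597.
M₂ = 5.56 − 10.5036 + 5 = 0.0564.
L₁/L₂ = 10^(0.4(M₂ − M₁)) = 10^(0.4 × 1.1161) = 10^0.44644 = 2.7954.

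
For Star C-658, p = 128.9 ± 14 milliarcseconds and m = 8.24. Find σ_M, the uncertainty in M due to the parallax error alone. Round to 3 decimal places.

M = m − 5 log₁₀ d + 5 = m + 5 log₁₀ p + 5, so ∂M/∂p = 5/(p ln 10).
σ_M = (5/ln 10) · (σ_p/p) = 2.1715 × 14/128.9 = 2.1715 × 0.10861 = 0.23585.

σ_M = 0.236 mag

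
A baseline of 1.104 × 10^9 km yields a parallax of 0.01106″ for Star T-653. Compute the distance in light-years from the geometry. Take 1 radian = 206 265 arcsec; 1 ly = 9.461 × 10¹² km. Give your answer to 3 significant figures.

2180 ly

θ = 0.01106″ = 0.01106/206265 = 5.3620 × 10^-8 rad.
d = B/θ = (1.104 × 10^9) / (5.3620 × 10^-8) = 2.0589 × 10^16 km = (2.0589 × 10^16) / (9.461 × 10^12) ly = 2176.2 ly.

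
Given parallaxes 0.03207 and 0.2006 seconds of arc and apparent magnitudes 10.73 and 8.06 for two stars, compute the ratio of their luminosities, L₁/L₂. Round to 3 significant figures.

d₁ = 1/p₁ = 1/0.03207″ = 31.182 pc; d₂ = 1/p₂ = 1/0.2006″ = 4.985 pc.
M₁ = m₁ − 5 log₁₀ d₁ + 5 = 10.73 − 7.4695 + 5 = 8.2605.
M₂ = 8.06 − 3.4883 + 5 = 9.5717.
L₁/L₂ = 10^(0.4(M₂ − M₁)) = 10^(0.4 × 1.3112) = 10^0.52448 = 3.3456.

L₁/L₂ = 3.35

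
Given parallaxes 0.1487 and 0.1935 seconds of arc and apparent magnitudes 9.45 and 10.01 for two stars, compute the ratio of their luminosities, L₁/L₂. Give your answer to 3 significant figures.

d₁ = 1/p₁ = 1/0.1487″ = 6.7249 pc; d₂ = 1/p₂ = 1/0.1935″ = 5.168 pc.
M₁ = m₁ − 5 log₁₀ d₁ + 5 = 9.45 − 4.1384 + 5 = 10.3116.
M₂ = 10.01 − 3.5666 + 5 = 11.4434.
L₁/L₂ = 10^(0.4(M₂ − M₁)) = 10^(0.4 × 1.1318) = 10^0.45272 = 2.8361.

L₁/L₂ = 2.84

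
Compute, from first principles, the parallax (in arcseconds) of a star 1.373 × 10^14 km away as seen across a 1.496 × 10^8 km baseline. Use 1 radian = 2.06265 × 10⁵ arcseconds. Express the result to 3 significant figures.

0.225 arcsec

θ ≈ B/d = (1.496 × 10^8) / (1.373 × 10^14) = 1.0896 × 10^-6 rad.
In arcseconds: 1.0896 × 10^-6 × 206265 = 0.22475″.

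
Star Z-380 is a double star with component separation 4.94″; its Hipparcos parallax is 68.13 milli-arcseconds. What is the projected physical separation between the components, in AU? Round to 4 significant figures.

72.51 AU

d = 1/p = 1/0.06813″ = 14.678 pc.
At distance d (pc), an angle of θ arcsec spans θ·d AU: s = 4.94 × 14.678 = 72.509 AU.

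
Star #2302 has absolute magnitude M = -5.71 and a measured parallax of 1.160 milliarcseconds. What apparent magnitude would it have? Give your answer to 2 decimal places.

m = 3.97

d = 1/p = 1/0.001160″ = 862.07 pc.
m − M = 5 log₁₀ d − 5 = 5 log₁₀(862.07) − 5 = 14.6777 − 5 = 9.6777.
m = M + (m − M) = -5.71 + 9.6777 = 3.97.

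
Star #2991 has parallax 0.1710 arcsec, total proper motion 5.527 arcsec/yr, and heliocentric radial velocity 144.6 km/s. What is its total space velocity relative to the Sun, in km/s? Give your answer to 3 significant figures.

211 km/s

d = 1/p = 1/0.1710″ = 5.848 pc.
v_t = 4.740 μ d = 4.740 × 5.527 × 5.848 = 153.21 km/s.
v = √(v_r² + v_t²) = √(144.6² + 153.21²) = √44382.5 = 210.67 km/s.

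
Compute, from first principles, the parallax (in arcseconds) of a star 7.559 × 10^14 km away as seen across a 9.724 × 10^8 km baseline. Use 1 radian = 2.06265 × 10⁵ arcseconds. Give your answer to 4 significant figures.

0.2653 arcsec

θ ≈ B/d = (9.724 × 10^8) / (7.559 × 10^14) = 1.2864 × 10^-6 rad.
In arcseconds: 1.2864 × 10^-6 × 206265 = 0.26534″.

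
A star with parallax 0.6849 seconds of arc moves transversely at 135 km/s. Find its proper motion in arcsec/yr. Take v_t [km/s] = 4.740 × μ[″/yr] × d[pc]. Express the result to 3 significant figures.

19.5 arcsec/yr

d = 1/p = 1/0.6849″ = 1.4601 pc.
μ = v_t / (4.74 d) = 135 / (4.74 × 1.4601) = 135 / 6.9209 = 19.506 ″/yr.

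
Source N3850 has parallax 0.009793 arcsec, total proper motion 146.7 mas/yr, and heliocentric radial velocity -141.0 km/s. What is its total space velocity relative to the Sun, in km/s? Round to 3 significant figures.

d = 1/p = 1/0.009793″ = 102.11 pc.
μ = 146.7 mas/yr = 0.1467 ″/yr.
v_t = 4.740 μ d = 4.740 × 0.1467 × 102.11 = 71.003 km/s.
v = √(v_r² + v_t²) = √((-141.0)² + 71.003²) = √24922.4 = 157.87 km/s.

158 km/s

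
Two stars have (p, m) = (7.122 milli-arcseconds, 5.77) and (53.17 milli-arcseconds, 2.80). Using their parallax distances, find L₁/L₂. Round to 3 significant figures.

d₁ = 1/p₁ = 1/0.007122″ = 140.41 pc; d₂ = 1/p₂ = 1/0.05317″ = 18.808 pc.
M₁ = m₁ − 5 log₁₀ d₁ + 5 = 5.77 − 10.7370 + 5 = 0.0330.
M₂ = 2.80 − 6.3717 + 5 = 1.4283.
L₁/L₂ = 10^(0.4(M₂ − M₁)) = 10^(0.4 × 1.3953) = 10^0.55812 = 3.6151.

L₁/L₂ = 3.62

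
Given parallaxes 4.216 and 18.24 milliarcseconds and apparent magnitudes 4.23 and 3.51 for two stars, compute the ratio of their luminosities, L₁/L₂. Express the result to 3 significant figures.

d₁ = 1/p₁ = 1/0.004216″ = 237.19 pc; d₂ = 1/p₂ = 1/0.01824″ = 54.825 pc.
M₁ = m₁ − 5 log₁₀ d₁ + 5 = 4.23 − 11.8755 + 5 = -2.6455.
M₂ = 3.51 − 8.6949 + 5 = -0.1849.
L₁/L₂ = 10^(0.4(M₂ − M₁)) = 10^(0.4 × 2.4606) = 10^0.98424 = 9.6436.

L₁/L₂ = 9.64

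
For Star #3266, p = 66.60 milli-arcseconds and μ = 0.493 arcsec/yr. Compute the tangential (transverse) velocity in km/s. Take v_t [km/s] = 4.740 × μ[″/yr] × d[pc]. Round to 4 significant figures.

35.09 km/s

d = 1/p = 1/0.06660″ = 15.015 pc.
v_t = 4.74 × μ × d = 4.74 × 0.493 × 15.015 = 35.087 km/s.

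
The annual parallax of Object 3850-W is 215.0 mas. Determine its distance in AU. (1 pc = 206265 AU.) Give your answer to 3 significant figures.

p = 215.0 mas = 0.2150 arcsec.
d = 1/p = 1/0.2150 = 4.6512 pc.
In AU: 4.6512 × 206265 = 9.5938 × 10^5 AU.

959000 AU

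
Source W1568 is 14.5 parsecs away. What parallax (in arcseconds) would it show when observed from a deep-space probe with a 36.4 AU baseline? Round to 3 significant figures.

2.51 arcsec

p (arcsec) = B (AU) / d (pc).
p = 36.4 / 14.5 = 2.5103 arcsec.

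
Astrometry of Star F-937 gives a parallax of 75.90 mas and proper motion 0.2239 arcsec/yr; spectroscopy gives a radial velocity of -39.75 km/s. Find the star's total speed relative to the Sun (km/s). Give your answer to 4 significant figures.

d = 1/p = 1/0.07590″ = 13.175 pc.
v_t = 4.740 μ d = 4.740 × 0.2239 × 13.175 = 13.982 km/s.
v = √(v_r² + v_t²) = √((-39.75)² + 13.982²) = √1775.56 = 42.137 km/s.

42.14 km/s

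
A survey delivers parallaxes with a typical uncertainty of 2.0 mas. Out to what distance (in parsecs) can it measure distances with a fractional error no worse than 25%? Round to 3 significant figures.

σ_d/d = σ_p/p, so the condition is σ_p/p ≤ 0.25, i.e. p ≥ σ_p/0.25.
p_min = 2.0/0.25 = 8 mas = 0.008 arcsec.
d_max = 1/p_min = 1/0.008 = 125 pc.

125 pc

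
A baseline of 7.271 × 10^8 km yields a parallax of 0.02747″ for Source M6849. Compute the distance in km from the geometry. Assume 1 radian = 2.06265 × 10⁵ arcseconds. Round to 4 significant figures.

5.460 × 10^15 km

θ = 0.02747″ = 0.02747/206265 = 1.3318 × 10^-7 rad.
d = B/θ = (7.271 × 10^8) / (1.3318 × 10^-7) = 5.4595 × 10^15 km.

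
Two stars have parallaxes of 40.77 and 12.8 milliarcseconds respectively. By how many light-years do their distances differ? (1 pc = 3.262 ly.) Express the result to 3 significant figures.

d_A = 1/0.04077″ = 24.528 pc; d_B = 1/0.01280″ = 78.125 pc.
|d_B − d_A| = |78.125 − 24.528| = 53.597 pc = 53.597 × 3.262 ly = 174.83 ly.

175 ly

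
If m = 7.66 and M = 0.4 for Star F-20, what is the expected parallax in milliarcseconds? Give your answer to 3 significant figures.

m − M = 7.66 − 0.4 = 7.26.
d = 10^((m−M)/5 + 1) = 10^2.452 = 283.14 pc.
p = 1/d = 1/283.14 = 0.0035318 arcsec = 3.5318 mas.

3.53 mas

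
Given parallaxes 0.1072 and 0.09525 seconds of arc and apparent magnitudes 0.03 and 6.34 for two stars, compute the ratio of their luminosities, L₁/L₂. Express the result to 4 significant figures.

d₁ = 1/p₁ = 1/0.1072″ = 9.3284 pc; d₂ = 1/p₂ = 1/0.09525″ = 10.499 pc.
M₁ = m₁ − 5 log₁₀ d₁ + 5 = 0.03 − 4.8490 + 5 = 0.1810.
M₂ = 6.34 − 5.1057 + 5 = 6.2343.
L₁/L₂ = 10^(0.4(M₂ − M₁)) = 10^(0.4 × 6.0533) = 10^2.42132 = 263.83.

L₁/L₂ = 263.8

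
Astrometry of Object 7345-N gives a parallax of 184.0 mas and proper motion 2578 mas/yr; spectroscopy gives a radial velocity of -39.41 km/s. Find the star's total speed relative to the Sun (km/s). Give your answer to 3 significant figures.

77.2 km/s

d = 1/p = 1/0.1840″ = 5.4348 pc.
μ = 2578 mas/yr = 2.578 ″/yr.
v_t = 4.740 μ d = 4.740 × 2.578 × 5.4348 = 66.412 km/s.
v = √(v_r² + v_t²) = √((-39.41)² + 66.412²) = √5963.7 = 77.225 km/s.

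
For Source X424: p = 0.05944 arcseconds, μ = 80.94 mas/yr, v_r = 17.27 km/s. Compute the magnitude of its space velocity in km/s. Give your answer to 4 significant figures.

18.44 km/s

d = 1/p = 1/0.05944″ = 16.824 pc.
μ = 80.94 mas/yr = 0.08094 ″/yr.
v_t = 4.740 μ d = 4.740 × 0.08094 × 16.824 = 6.4546 km/s.
v = √(v_r² + v_t²) = √(17.27² + 6.4546²) = √339.915 = 18.437 km/s.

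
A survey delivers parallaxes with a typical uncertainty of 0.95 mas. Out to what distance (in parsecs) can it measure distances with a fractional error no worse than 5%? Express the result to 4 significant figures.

σ_d/d = σ_p/p, so the condition is σ_p/p ≤ 0.05, i.e. p ≥ σ_p/0.05.
p_min = 0.95/0.05 = 19 mas = 0.019 arcsec.
d_max = 1/p_min = 1/0.019 = 52.632 pc.

52.63 pc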